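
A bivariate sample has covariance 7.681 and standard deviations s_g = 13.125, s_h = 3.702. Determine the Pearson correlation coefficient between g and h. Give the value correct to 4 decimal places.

r = Cov(g,h) / (s_g · s_h) = 7.681 / (13.125 × 3.702)
  = 7.681 / 48.5887 ≈ 0.1581

0.1581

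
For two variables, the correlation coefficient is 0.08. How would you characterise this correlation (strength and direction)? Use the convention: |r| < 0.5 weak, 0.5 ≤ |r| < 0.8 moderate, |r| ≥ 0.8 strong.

r = 0.08 > 0 so the relationship is positive.
|r| = 0.08, which falls in the weak range.

weak positive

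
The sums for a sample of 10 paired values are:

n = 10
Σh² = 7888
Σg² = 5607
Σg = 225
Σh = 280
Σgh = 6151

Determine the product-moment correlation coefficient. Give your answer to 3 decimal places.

r = (nΣgh − ΣgΣh) / √[(nΣg² − (Σg)²)(nΣh² − (Σh)²)]
Numerator: 10×6151 − 225×280 = -1490
Denominator: √[(56070 − 50625)(78880 − 78400)] = √[5445 × 480] = 1616.6632
r = -1490 / 1616.6632 ≈ -0.922

-0.922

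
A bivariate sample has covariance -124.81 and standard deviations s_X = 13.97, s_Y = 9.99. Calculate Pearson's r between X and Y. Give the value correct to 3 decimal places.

-0.894

r = Cov(X,Y) / (s_X · s_Y) = -124.81 / (13.97 × 9.99)
  = -124.81 / 139.5603 ≈ -0.894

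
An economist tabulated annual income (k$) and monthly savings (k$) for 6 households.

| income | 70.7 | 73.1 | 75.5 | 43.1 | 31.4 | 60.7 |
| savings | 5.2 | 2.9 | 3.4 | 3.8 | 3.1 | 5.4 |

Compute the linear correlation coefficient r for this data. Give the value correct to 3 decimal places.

0.196

n = 6, Σx = 354.5, Σy = 23.8, Σx² = 22570.41, Σy² = 100.22, Σxy = 1425.23
nΣxy − ΣxΣy = 8551.38 − 8437.1 = 114.28
nΣx² − (Σx)² = 135422.46 − 125670.25 = 9752.21; nΣy² − (Σy)² = 601.32 − 566.44 = 34.88
r = 114.28 / √(9752.21 × 34.88) = 114.28 / 583.2299 ≈ 0.196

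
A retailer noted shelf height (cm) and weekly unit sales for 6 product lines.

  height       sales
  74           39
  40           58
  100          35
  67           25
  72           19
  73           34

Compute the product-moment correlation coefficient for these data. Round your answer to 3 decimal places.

n = 6, Σx = 426, Σy = 210, Σx² = 32078, Σy² = 8252, Σxy = 14231
nΣxy − ΣxΣy = 85386 − 89460 = -4074
nΣx² − (Σx)² = 192468 − 181476 = 10992; nΣy² − (Σy)² = 49512 − 44100 = 5412
r = -4074 / √(10992 × 5412) = -4074 / 7712.8921 ≈ -0.528

-0.528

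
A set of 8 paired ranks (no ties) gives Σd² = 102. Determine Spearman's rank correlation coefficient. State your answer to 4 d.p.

-0.2143

ρ = 1 − 6Σd² / [n(n²−1)] = 1 − 6×102 / (8×63)
  = 1 − 612/504 = 1 − 1.21429 ≈ -0.2143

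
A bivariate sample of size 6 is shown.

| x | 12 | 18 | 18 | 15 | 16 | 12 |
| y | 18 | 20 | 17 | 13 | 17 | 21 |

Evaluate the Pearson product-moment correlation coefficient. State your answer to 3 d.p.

-0.175

n = 6, Σx = 91, Σy = 106, Σx² = 1417, Σy² = 1912, Σxy = 1601
nΣxy − ΣxΣy = 9606 − 9646 = -40
nΣx² − (Σx)² = 8502 − 8281 = 221; nΣy² − (Σy)² = 11472 − 11236 = 236
r = -40 / √(221 × 236) = -40 / 228.3769 ≈ -0.175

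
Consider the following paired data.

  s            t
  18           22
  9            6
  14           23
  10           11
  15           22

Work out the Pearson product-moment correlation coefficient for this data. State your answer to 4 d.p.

0.8947

n = 5, Σs = 66, Σt = 84, Σs² = 926, Σt² = 1654, Σst = 1212
nΣst − ΣsΣt = 6060 − 5544 = 516
nΣs² − (Σs)² = 4630 − 4356 = 274; nΣt² − (Σt)² = 8270 − 7056 = 1214
r = 516 / √(274 × 1214) = 516 / 576.7460 ≈ 0.8947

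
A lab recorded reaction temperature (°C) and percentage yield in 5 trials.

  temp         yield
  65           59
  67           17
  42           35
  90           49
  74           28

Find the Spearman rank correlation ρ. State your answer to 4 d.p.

-0.1000

Rank temp: 2, 3, 1, 5, 4
Rank yield: 5, 1, 3, 4, 2
d = rank(temp) − rank(yield): -3, 2, -2, 1, 2; Σd² = 22
ρ = 1 − 6Σd² / [n(n²−1)] = 1 − 6×22 / (5×24) = 1 − 132/120 ≈ -0.1000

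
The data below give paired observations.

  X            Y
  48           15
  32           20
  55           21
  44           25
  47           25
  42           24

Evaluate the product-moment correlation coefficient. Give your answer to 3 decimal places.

n = 6, ΣX = 268, ΣY = 130, ΣX² = 12262, ΣY² = 2892, ΣXY = 5798
nΣXY − ΣXΣY = 34788 − 34840 = -52
nΣX² − (ΣX)² = 73572 − 71824 = 1748; nΣY² − (ΣY)² = 17352 − 16900 = 452
r = -52 / √(1748 × 452) = -52 / 888.8734 ≈ -0.059

-0.059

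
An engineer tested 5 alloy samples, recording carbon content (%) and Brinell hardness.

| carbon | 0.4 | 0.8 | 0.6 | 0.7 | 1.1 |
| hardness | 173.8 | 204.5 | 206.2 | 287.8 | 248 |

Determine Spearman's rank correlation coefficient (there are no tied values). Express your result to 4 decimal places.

0.5000

Rank carbon: 1, 4, 2, 3, 5
Rank hardness: 1, 2, 3, 5, 4
d = rank(carbon) − rank(hardness): 0, 2, -1, -2, 1; Σd² = 10
ρ = 1 − 6Σd² / [n(n²−1)] = 1 − 6×10 / (5×24) = 1 − 60/120 ≈ 0.5000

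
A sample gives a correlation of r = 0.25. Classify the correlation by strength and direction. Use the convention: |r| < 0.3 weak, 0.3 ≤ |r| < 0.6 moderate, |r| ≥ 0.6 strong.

weak positive

r = 0.25 > 0 so the relationship is positive.
|r| = 0.25, which falls in the weak range.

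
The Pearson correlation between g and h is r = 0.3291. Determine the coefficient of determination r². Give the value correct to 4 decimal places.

r² = (0.3291)² = 0.1083

0.1083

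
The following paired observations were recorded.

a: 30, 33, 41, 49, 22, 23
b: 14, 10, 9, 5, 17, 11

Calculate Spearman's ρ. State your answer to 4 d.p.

Rank a: 3, 4, 5, 6, 1, 2
Rank b: 5, 3, 2, 1, 6, 4
d = rank(a) − rank(b): -2, 1, 3, 5, -5, -2; Σd² = 68
ρ = 1 − 6Σd² / [n(n²−1)] = 1 − 6×68 / (6×35) = 1 − 408/210 ≈ -0.9429

-0.9429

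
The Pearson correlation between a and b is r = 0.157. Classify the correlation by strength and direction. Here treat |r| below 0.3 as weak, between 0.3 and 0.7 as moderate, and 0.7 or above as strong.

weak positive

r = 0.157 > 0 so the relationship is positive.
|r| = 0.157, which falls in the weak range.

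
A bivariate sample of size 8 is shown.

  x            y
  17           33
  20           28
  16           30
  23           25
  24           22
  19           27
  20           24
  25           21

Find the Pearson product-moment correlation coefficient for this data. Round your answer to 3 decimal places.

-0.898

n = 8, Σx = 164, Σy = 210, Σx² = 3436, Σy² = 5628, Σxy = 4222
nΣxy − ΣxΣy = 33776 − 34440 = -664
nΣx² − (Σx)² = 27488 − 26896 = 592; nΣy² − (Σy)² = 45024 − 44100 = 924
r = -664 / √(592 × 924) = -664 / 739.5999 ≈ -0.898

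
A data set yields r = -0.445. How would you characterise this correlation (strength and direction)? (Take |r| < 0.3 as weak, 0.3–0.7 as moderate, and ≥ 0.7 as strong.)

moderate negative

r = -0.445 < 0 so the relationship is negative.
|r| = 0.445, which falls in the moderate range.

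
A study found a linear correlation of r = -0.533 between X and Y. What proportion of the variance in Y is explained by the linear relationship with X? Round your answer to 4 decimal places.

0.2841

r² = (-0.533)² = 0.2841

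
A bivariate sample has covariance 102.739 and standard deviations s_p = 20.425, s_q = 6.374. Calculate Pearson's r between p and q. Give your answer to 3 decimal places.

0.789

r = Cov(p,q) / (s_p · s_q) = 102.739 / (20.425 × 6.374)
  = 102.739 / 130.1890 ≈ 0.789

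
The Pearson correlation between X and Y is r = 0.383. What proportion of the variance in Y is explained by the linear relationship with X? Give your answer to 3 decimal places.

r² = (0.383)² = 0.147

0.147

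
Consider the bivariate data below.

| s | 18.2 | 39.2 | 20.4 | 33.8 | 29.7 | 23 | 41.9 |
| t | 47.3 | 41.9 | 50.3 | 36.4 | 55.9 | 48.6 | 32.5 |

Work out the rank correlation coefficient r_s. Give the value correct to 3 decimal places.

Rank s: 1, 6, 2, 5, 4, 3, 7
Rank t: 4, 3, 6, 2, 7, 5, 1
d = rank(s) − rank(t): -3, 3, -4, 3, -3, -2, 6; Σd² = 92
ρ = 1 − 6Σd² / [n(n²−1)] = 1 − 6×92 / (7×48) = 1 − 552/336 ≈ -0.643

-0.643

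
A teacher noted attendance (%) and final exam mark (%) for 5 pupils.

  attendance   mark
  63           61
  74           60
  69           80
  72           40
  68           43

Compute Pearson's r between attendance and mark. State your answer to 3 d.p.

-0.169

n = 5, Σx = 346, Σy = 284, Σx² = 24014, Σy² = 17170, Σxy = 19607
nΣxy − ΣxΣy = 98035 − 98264 = -229
nΣx² − (Σx)² = 120070 − 119716 = 354; nΣy² − (Σy)² = 85850 − 80656 = 5194
r = -229 / √(354 × 5194) = -229 / 1355.9779 ≈ -0.169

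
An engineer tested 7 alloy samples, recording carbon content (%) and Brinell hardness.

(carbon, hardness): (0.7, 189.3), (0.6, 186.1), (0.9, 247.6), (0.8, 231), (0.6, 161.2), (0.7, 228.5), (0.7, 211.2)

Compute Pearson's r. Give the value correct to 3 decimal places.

n = 7, Σx = 5, Σy = 1454.9, Σx² = 3.64, Σy² = 307937.59, Σxy = 1056.32
nΣxy − ΣxΣy = 7394.24 − 7274.5 = 119.74
nΣx² − (Σx)² = 25.48 − 25 = 0.48; nΣy² − (Σy)² = 2155563.13 − 2116734.01 = 38829.12
r = 119.74 / √(0.48 × 38829.12) = 119.74 / 136.5210 ≈ 0.877

0.877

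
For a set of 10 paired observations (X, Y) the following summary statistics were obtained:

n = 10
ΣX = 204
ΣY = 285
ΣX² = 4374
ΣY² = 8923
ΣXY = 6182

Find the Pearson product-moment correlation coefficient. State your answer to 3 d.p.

r = (nΣXY − ΣXΣY) / √[(nΣX² − (ΣX)²)(nΣY² − (ΣY)²)]
Numerator: 10×6182 − 204×285 = 3680
Denominator: √[(43740 − 41616)(89230 − 81225)] = √[2124 × 8005] = 4123.4233
r = 3680 / 4123.4233 ≈ 0.892

0.892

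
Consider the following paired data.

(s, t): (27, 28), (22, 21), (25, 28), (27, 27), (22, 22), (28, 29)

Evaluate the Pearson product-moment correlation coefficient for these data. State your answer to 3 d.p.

n = 6, Σs = 151, Σt = 155, Σs² = 3835, Σt² = 4063, Σst = 3943
nΣst − ΣsΣt = 23658 − 23405 = 253
nΣs² − (Σs)² = 23010 − 22801 = 209; nΣt² − (Σt)² = 24378 − 24025 = 353
r = 253 / √(209 × 353) = 253 / 271.6192 ≈ 0.931

0.931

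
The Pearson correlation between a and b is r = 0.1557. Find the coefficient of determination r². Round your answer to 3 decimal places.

0.024

r² = (0.1557)² = 0.024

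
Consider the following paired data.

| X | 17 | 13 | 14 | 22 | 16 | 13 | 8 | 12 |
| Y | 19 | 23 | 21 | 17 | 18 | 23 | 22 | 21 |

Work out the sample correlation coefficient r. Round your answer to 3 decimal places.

-0.806

n = 8, ΣX = 115, ΣY = 164, ΣX² = 1771, ΣY² = 3398, ΣXY = 2305
nΣXY − ΣXΣY = 18440 − 18860 = -420
nΣX² − (ΣX)² = 14168 − 13225 = 943; nΣY² − (ΣY)² = 27184 − 26896 = 288
r = -420 / √(943 × 288) = -420 / 521.1372 ≈ -0.806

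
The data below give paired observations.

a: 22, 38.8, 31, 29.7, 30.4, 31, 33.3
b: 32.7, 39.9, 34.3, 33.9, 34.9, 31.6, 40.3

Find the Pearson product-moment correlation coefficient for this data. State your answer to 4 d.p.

n = 7, Σa = 216.2, Σb = 247.6, Σa² = 6826.58, Σb² = 8827.66, Σab = 7720.2
nΣab − ΣaΣb = 54041.4 − 53531.12 = 510.28
nΣa² − (Σa)² = 47786.06 − 46742.44 = 1043.62; nΣb² − (Σb)² = 61793.62 − 61305.76 = 487.86
r = 510.28 / √(1043.62 × 487.86) = 510.28 / 713.5408 ≈ 0.7151

0.7151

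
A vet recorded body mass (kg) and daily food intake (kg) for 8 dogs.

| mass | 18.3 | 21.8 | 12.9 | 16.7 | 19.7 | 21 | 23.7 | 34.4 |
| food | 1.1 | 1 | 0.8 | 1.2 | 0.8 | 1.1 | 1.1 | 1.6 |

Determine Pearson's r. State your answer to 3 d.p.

n = 8, Σx = 168.5, Σy = 8.7, Σx² = 3829.57, Σy² = 9.91, Σxy = 192.26
nΣxy − ΣxΣy = 1538.08 − 1465.95 = 72.13
nΣx² − (Σx)² = 30636.56 − 28392.25 = 2244.31; nΣy² − (Σy)² = 79.28 − 75.69 = 3.59
r = 72.13 / √(2244.31 × 3.59) = 72.13 / 89.7612 ≈ 0.804

0.804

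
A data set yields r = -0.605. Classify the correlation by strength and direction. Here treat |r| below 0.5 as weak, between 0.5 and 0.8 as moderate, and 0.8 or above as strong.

r = -0.605 < 0 so the relationship is negative.
|r| = 0.605, which falls in the moderate range.

moderate negative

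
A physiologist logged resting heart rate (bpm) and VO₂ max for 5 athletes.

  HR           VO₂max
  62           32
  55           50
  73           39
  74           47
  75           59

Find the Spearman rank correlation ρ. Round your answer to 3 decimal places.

0.400

Rank HR: 2, 1, 3, 4, 5
Rank VO₂max: 1, 4, 2, 3, 5
d = rank(HR) − rank(VO₂max): 1, -3, 1, 1, 0; Σd² = 12
ρ = 1 − 6Σd² / [n(n²−1)] = 1 − 6×12 / (5×24) = 1 − 72/120 ≈ 0.400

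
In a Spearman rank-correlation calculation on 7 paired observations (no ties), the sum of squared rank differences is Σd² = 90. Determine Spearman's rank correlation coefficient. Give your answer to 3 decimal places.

-0.607

ρ = 1 − 6Σd² / [n(n²−1)] = 1 − 6×90 / (7×48)
  = 1 − 540/336 = 1 − 1.6071 ≈ -0.607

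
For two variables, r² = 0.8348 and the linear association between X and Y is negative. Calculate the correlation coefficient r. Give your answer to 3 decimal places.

|r| = √0.8348 = 0.914
The association is negative, so r = −0.914.

-0.914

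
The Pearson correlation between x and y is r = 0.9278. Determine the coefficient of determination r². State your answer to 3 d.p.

r² = (0.9278)² = 0.861

0.861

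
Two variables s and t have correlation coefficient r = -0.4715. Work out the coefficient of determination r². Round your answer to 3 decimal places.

0.222

r² = (-0.4715)² = 0.222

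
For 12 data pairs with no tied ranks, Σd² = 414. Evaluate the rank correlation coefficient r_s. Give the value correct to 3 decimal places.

ρ = 1 − 6Σd² / [n(n²−1)] = 1 − 6×414 / (12×143)
  = 1 − 2484/1716 = 1 − 1.4476 ≈ -0.448

-0.448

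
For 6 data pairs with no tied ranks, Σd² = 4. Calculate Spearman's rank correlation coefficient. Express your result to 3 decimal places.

ρ = 1 − 6Σd² / [n(n²−1)] = 1 − 6×4 / (6×35)
  = 1 − 24/210 = 1 − 0.1143 ≈ 0.886

0.886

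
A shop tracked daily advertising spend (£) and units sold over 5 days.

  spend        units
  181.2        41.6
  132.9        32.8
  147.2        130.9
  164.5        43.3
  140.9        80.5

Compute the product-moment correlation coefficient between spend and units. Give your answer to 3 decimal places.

-0.263

n = 5, Σx = 766.7, Σy = 329.1, Σx² = 119076.75, Σy² = 28296.35, Σxy = 49630.82
nΣxy − ΣxΣy = 248154.1 − 252320.97 = -4166.87
nΣx² − (Σx)² = 595383.75 − 587828.89 = 7554.86; nΣy² − (Σy)² = 141481.75 − 108306.81 = 33174.94
r = -4166.87 / √(7554.86 × 33174.94) = -4166.87 / 15831.3621 ≈ -0.263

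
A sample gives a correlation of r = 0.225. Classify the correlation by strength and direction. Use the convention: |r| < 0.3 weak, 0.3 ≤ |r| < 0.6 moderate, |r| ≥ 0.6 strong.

weak positive

r = 0.225 > 0 so the relationship is positive.
|r| = 0.225, which falls in the weak range.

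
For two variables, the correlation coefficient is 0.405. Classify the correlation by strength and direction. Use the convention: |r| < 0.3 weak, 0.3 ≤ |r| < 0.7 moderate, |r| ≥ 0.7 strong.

moderate positive

r = 0.405 > 0 so the relationship is positive.
|r| = 0.405, which falls in the moderate range.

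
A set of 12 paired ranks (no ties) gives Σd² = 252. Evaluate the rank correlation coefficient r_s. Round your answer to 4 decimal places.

0.1189

ρ = 1 − 6Σd² / [n(n²−1)] = 1 − 6×252 / (12×143)
  = 1 − 1512/1716 = 1 − 0.88112 ≈ 0.1189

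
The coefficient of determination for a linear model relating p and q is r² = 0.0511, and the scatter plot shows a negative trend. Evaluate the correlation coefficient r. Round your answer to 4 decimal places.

|r| = √0.0511 = 0.2261
The association is negative, so r = −0.2261.

-0.2261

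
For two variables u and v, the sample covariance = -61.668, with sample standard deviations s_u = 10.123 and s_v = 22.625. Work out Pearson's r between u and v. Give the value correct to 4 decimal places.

-0.2693

r = Cov(u,v) / (s_u · s_v) = -61.668 / (10.123 × 22.625)
  = -61.668 / 229.0329 ≈ -0.2693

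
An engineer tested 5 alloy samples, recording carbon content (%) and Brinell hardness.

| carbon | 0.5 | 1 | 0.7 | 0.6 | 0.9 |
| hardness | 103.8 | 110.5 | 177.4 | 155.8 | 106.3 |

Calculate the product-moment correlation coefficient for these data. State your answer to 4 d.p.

n = 5, Σx = 3.7, Σy = 653.8, Σx² = 2.91, Σy² = 90028.78, Σxy = 475.73
nΣxy − ΣxΣy = 2378.65 − 2419.06 = -40.41
nΣx² − (Σx)² = 14.55 − 13.69 = 0.86; nΣy² − (Σy)² = 450143.9 − 427454.44 = 22689.46
r = -40.41 / √(0.86 × 22689.46) = -40.41 / 139.6887 ≈ -0.2893

-0.2893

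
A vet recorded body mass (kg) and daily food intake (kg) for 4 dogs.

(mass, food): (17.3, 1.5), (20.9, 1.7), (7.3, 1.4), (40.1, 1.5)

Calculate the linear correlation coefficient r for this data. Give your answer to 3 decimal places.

n = 4, Σx = 85.6, Σy = 6.1, Σx² = 2397.4, Σy² = 9.35, Σxy = 131.85
nΣxy − ΣxΣy = 527.4 − 522.16 = 5.24
nΣx² − (Σx)² = 9589.6 − 7327.36 = 2262.24; nΣy² − (Σy)² = 37.4 − 37.21 = 0.19
r = 5.24 / √(2262.24 × 0.19) = 5.24 / 20.7322 ≈ 0.253

0.253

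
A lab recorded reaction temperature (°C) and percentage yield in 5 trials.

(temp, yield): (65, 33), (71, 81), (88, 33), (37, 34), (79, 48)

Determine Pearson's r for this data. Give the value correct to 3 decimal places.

n = 5, Σx = 340, Σy = 229, Σx² = 24620, Σy² = 12199, Σxy = 15850
nΣxy − ΣxΣy = 79250 − 77860 = 1390
nΣx² − (Σx)² = 123100 − 115600 = 7500; nΣy² − (Σy)² = 60995 − 52441 = 8554
r = 1390 / √(7500 × 8554) = 1390 / 8009.6816 ≈ 0.174

0.174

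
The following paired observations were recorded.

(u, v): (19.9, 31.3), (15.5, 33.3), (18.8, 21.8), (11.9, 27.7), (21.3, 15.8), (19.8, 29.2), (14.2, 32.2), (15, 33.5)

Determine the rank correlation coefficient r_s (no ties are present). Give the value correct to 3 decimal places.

-0.429

Rank u: 7, 4, 5, 1, 8, 6, 2, 3
Rank v: 5, 7, 2, 3, 1, 4, 6, 8
d = rank(u) − rank(v): 2, -3, 3, -2, 7, 2, -4, -5; Σd² = 120
ρ = 1 − 6Σd² / [n(n²−1)] = 1 − 6×120 / (8×63) = 1 − 720/504 ≈ -0.429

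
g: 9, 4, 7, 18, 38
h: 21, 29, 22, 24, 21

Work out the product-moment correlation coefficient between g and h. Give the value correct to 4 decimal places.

n = 5, Σg = 76, Σh = 117, Σg² = 1914, Σh² = 2783, Σgh = 1689
nΣgh − ΣgΣh = 8445 − 8892 = -447
nΣg² − (Σg)² = 9570 − 5776 = 3794; nΣh² − (Σh)² = 13915 − 13689 = 226
r = -447 / √(3794 × 226) = -447 / 925.9827 ≈ -0.4827

-0.4827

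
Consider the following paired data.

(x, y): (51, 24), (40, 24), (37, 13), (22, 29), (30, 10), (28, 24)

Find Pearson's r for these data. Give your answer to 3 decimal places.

n = 6, Σx = 208, Σy = 124, Σx² = 7738, Σy² = 2838, Σxy = 4275
nΣxy − ΣxΣy = 25650 − 25792 = -142
nΣx² − (Σx)² = 46428 − 43264 = 3164; nΣy² − (Σy)² = 17028 − 15376 = 1652
r = -142 / √(3164 × 1652) = -142 / 2286.2476 ≈ -0.062

-0.062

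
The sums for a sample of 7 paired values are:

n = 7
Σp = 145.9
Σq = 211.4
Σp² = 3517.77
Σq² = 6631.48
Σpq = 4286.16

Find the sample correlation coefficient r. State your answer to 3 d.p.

r = (nΣpq − ΣpΣq) / √[(nΣp² − (Σp)²)(nΣq² − (Σq)²)]
Numerator: 7×4286.16 − 145.9×211.4 = -840.14
Denominator: √[(24624.39 − 21286.81)(46420.36 − 44689.96)] = √[3337.58 × 1730.4] = 2403.1955
r = -840.14 / 2403.1955 ≈ -0.350

-0.350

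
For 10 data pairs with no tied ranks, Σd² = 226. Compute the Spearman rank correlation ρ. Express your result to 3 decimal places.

ρ = 1 − 6Σd² / [n(n²−1)] = 1 − 6×226 / (10×99)
  = 1 − 1356/990 = 1 − 1.3697 ≈ -0.370

-0.370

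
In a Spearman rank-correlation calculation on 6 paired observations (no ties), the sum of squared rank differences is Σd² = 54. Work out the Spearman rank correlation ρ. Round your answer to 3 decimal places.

ρ = 1 − 6Σd² / [n(n²−1)] = 1 − 6×54 / (6×35)
  = 1 − 324/210 = 1 − 1.5429 ≈ -0.543

-0.543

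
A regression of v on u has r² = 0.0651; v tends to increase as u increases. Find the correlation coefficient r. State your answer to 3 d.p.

|r| = √0.0651 = 0.255
The association is positive, so r = 0.255.

0.255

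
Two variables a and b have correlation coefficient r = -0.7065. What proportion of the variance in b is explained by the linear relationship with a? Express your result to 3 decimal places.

r² = (-0.7065)² = 0.499

0.499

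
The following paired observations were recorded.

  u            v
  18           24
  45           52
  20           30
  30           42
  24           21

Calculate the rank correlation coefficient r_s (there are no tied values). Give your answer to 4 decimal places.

0.7000

Rank u: 1, 5, 2, 4, 3
Rank v: 2, 5, 3, 4, 1
d = rank(u) − rank(v): -1, 0, -1, 0, 2; Σd² = 6
ρ = 1 − 6Σd² / [n(n²−1)] = 1 − 6×6 / (5×24) = 1 − 36/120 ≈ 0.7000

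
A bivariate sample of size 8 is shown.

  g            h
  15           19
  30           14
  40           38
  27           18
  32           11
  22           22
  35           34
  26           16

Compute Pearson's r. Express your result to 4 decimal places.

n = 8, Σg = 227, Σh = 172, Σg² = 6863, Σh² = 4342, Σgh = 5153
nΣgh − ΣgΣh = 41224 − 39044 = 2180
nΣg² − (Σg)² = 54904 − 51529 = 3375; nΣh² − (Σh)² = 34736 − 29584 = 5152
r = 2180 / √(3375 × 5152) = 2180 / 4169.8921 ≈ 0.5228

0.5228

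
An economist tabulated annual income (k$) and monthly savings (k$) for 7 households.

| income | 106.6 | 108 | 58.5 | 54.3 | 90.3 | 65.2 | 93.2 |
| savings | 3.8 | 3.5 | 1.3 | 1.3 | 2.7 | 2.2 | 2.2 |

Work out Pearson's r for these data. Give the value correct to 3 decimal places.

n = 7, Σx = 576.1, Σy = 17, Σx² = 50489.67, Σy² = 47.04, Σxy = 1522.01
nΣxy − ΣxΣy = 10654.07 − 9793.7 = 860.37
nΣx² − (Σx)² = 353427.69 − 331891.21 = 21536.48; nΣy² − (Σy)² = 329.28 − 289 = 40.28
r = 860.37 / √(21536.48 × 40.28) = 860.37 / 931.3911 ≈ 0.924

0.924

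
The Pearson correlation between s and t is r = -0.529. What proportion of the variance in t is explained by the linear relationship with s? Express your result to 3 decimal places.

0.280

r² = (-0.529)² = 0.280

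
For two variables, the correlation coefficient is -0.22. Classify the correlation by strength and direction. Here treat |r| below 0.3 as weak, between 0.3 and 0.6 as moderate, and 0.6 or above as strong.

weak negative

r = -0.22 < 0 so the relationship is negative.
|r| = 0.22, which falls in the weak range.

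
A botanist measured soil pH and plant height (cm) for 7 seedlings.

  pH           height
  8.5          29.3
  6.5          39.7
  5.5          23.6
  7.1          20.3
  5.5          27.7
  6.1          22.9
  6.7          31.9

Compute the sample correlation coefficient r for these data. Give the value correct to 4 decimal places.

n = 7, Σx = 45.9, Σy = 195.4, Σx² = 307.51, Σy² = 5712.94, Σxy = 1286.8
nΣxy − ΣxΣy = 9007.6 − 8968.86 = 38.74
nΣx² − (Σx)² = 2152.57 − 2106.81 = 45.76; nΣy² − (Σy)² = 39990.58 − 38181.16 = 1809.42
r = 38.74 / √(45.76 × 1809.42) = 38.74 / 287.7483 ≈ 0.1346

0.1346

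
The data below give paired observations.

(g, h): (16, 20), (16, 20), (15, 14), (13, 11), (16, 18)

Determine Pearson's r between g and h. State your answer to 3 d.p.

n = 5, Σg = 76, Σh = 83, Σg² = 1162, Σh² = 1441, Σgh = 1281
nΣgh − ΣgΣh = 6405 − 6308 = 97
nΣg² − (Σg)² = 5810 − 5776 = 34; nΣh² − (Σh)² = 7205 − 6889 = 316
r = 97 / √(34 × 316) = 97 / 103.6533 ≈ 0.936

0.936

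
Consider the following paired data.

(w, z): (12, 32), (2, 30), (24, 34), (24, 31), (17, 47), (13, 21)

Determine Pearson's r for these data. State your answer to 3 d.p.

n = 6, Σw = 92, Σz = 195, Σw² = 1758, Σz² = 6691, Σwz = 3076
nΣwz − ΣwΣz = 18456 − 17940 = 516
nΣw² − (Σw)² = 10548 − 8464 = 2084; nΣz² − (Σz)² = 40146 − 38025 = 2121
r = 516 / √(2084 × 2121) = 516 / 2102.4186 ≈ 0.245

0.245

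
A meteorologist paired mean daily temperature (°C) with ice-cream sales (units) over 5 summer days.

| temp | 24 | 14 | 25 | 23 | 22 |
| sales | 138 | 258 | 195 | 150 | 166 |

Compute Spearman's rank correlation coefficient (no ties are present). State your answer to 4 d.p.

-0.4000

Rank temp: 4, 1, 5, 3, 2
Rank sales: 1, 5, 4, 2, 3
d = rank(temp) − rank(sales): 3, -4, 1, 1, -1; Σd² = 28
ρ = 1 − 6Σd² / [n(n²−1)] = 1 − 6×28 / (5×24) = 1 − 168/120 ≈ -0.4000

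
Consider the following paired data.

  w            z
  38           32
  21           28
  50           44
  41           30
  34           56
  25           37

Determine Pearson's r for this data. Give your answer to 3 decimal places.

n = 6, Σw = 209, Σz = 227, Σw² = 7847, Σz² = 9149, Σwz = 8063
nΣwz − ΣwΣz = 48378 − 47443 = 935
nΣw² − (Σw)² = 47082 − 43681 = 3401; nΣz² − (Σz)² = 54894 − 51529 = 3365
r = 935 / √(3401 × 3365) = 935 / 3382.9521 ≈ 0.276

0.276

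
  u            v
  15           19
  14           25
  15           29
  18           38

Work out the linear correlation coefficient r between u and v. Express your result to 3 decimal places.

n = 4, Σu = 62, Σv = 111, Σu² = 970, Σv² = 3271, Σuv = 1754
nΣuv − ΣuΣv = 7016 − 6882 = 134
nΣu² − (Σu)² = 3880 − 3844 = 36; nΣv² − (Σv)² = 13084 − 12321 = 763
r = 134 / √(36 × 763) = 134 / 165.7347 ≈ 0.809

0.809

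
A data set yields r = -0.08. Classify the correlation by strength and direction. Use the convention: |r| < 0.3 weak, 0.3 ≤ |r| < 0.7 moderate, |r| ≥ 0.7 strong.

r = -0.08 < 0 so the relationship is negative.
|r| = 0.08, which falls in the weak range.

weak negative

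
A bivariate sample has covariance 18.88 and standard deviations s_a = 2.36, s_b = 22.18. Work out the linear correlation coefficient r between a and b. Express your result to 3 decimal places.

r = Cov(a,b) / (s_a · s_b) = 18.88 / (2.36 × 22.18)
  = 18.88 / 52.3448 ≈ 0.361

0.361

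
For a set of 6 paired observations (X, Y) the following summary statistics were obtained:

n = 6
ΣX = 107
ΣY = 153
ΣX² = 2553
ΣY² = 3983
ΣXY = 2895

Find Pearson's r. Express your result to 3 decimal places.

r = (nΣXY − ΣXΣY) / √[(nΣX² − (ΣX)²)(nΣY² − (ΣY)²)]
Numerator: 6×2895 − 107×153 = 999
Denominator: √[(15318 − 11449)(23898 − 23409)] = √[3869 × 489] = 1375.4785
r = 999 / 1375.4785 ≈ 0.726

0.726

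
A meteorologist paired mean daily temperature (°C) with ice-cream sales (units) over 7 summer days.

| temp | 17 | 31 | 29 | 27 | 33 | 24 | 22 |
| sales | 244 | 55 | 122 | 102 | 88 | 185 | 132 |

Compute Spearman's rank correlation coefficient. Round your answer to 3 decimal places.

-0.893

Rank temp: 1, 6, 5, 4, 7, 3, 2
Rank sales: 7, 1, 4, 3, 2, 6, 5
d = rank(temp) − rank(sales): -6, 5, 1, 1, 5, -3, -3; Σd² = 106
ρ = 1 − 6Σd² / [n(n²−1)] = 1 − 6×106 / (7×48) = 1 − 636/336 ≈ -0.893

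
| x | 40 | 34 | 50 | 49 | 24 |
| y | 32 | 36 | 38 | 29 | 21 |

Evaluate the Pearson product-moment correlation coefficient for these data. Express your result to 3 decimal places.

n = 5, Σx = 197, Σy = 156, Σx² = 8233, Σy² = 5046, Σxy = 6329
nΣxy − ΣxΣy = 31645 − 30732 = 913
nΣx² − (Σx)² = 41165 − 38809 = 2356; nΣy² − (Σy)² = 25230 − 24336 = 894
r = 913 / √(2356 × 894) = 913 / 1451.2974 ≈ 0.629

0.629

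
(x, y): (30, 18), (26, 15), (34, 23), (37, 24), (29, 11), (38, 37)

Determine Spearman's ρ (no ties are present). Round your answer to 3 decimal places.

0.943

Rank x: 3, 1, 4, 5, 2, 6
Rank y: 3, 2, 4, 5, 1, 6
d = rank(x) − rank(y): 0, -1, 0, 0, 1, 0; Σd² = 2
ρ = 1 − 6Σd² / [n(n²−1)] = 1 − 6×2 / (6×35) = 1 − 12/210 ≈ 0.943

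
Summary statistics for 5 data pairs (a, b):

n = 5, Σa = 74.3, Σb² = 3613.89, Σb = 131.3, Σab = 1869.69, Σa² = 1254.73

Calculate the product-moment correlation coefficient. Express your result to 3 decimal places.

r = (nΣab − ΣaΣb) / √[(nΣa² − (Σa)²)(nΣb² − (Σb)²)]
Numerator: 5×1869.69 − 74.3×131.3 = -407.14
Denominator: √[(6273.65 − 5520.49)(18069.45 − 17239.69)] = √[753.16 × 829.76] = 790.5328
r = -407.14 / 790.5328 ≈ -0.515

-0.515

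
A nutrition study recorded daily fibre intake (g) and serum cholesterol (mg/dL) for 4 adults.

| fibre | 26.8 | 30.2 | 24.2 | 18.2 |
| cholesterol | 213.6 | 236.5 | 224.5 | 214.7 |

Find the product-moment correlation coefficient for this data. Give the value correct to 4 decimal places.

0.6680

n = 4, Σx = 99.4, Σy = 889.3, Σx² = 2547.16, Σy² = 198053.55, Σxy = 22207.22
nΣxy − ΣxΣy = 88828.88 − 88396.42 = 432.46
nΣx² − (Σx)² = 10188.64 − 9880.36 = 308.28; nΣy² − (Σy)² = 792214.2 − 790854.49 = 1359.71
r = 432.46 / √(308.28 × 1359.71) = 432.46 / 647.4345 ≈ 0.6680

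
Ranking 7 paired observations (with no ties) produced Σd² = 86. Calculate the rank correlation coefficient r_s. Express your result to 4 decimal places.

ρ = 1 − 6Σd² / [n(n²−1)] = 1 − 6×86 / (7×48)
  = 1 − 516/336 = 1 − 1.53571 ≈ -0.5357

-0.5357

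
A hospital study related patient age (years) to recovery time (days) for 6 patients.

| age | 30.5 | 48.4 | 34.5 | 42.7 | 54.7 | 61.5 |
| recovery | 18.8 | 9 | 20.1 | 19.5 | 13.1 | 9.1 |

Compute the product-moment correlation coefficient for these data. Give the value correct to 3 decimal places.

n = 6, Σx = 272.3, Σy = 89.6, Σx² = 13060.69, Σy² = 1473.12, Σxy = 3811.32
nΣxy − ΣxΣy = 22867.92 − 24398.08 = -1530.16
nΣx² − (Σx)² = 78364.14 − 74147.29 = 4216.85; nΣy² − (Σy)² = 8838.72 − 8028.16 = 810.56
r = -1530.16 / √(4216.85 × 810.56) = -1530.16 / 1848.7861 ≈ -0.828

-0.828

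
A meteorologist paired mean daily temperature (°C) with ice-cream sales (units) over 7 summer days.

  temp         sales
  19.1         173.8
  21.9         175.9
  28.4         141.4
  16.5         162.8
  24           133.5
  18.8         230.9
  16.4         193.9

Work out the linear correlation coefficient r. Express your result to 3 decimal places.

-0.616

n = 7, Σx = 145.1, Σy = 1212.2, Σx² = 3121.63, Σy² = 216379.32, Σxy = 24598.63
nΣxy − ΣxΣy = 172190.41 − 175890.22 = -3699.81
nΣx² − (Σx)² = 21851.41 − 21054.01 = 797.4; nΣy² − (Σy)² = 1514655.24 − 1469428.84 = 45226.4
r = -3699.81 / √(797.4 × 45226.4) = -3699.81 / 6005.2919 ≈ -0.616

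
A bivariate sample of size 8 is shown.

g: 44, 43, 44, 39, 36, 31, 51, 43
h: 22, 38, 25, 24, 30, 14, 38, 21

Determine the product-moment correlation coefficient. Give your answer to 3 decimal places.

n = 8, Σg = 331, Σh = 212, Σg² = 13949, Σh² = 6110, Σgh = 8993
nΣgh − ΣgΣh = 71944 − 70172 = 1772
nΣg² − (Σg)² = 111592 − 109561 = 2031; nΣh² − (Σh)² = 48880 − 44944 = 3936
r = 1772 / √(2031 × 3936) = 1772 / 2827.3691 ≈ 0.627

0.627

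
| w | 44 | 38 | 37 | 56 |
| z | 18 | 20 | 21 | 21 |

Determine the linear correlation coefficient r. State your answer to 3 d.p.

n = 4, Σw = 175, Σz = 80, Σw² = 7885, Σz² = 1606, Σwz = 3505
nΣwz − ΣwΣz = 14020 − 14000 = 20
nΣw² − (Σw)² = 31540 − 30625 = 915; nΣz² − (Σz)² = 6424 − 6400 = 24
r = 20 / √(915 × 24) = 20 / 148.1891 ≈ 0.135

0.135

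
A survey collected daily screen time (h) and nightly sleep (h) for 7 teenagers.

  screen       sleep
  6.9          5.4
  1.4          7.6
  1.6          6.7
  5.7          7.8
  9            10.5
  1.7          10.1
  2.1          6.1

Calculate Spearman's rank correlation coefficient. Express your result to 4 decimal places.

0.1429

Rank screen: 6, 1, 2, 5, 7, 3, 4
Rank sleep: 1, 4, 3, 5, 7, 6, 2
d = rank(screen) − rank(sleep): 5, -3, -1, 0, 0, -3, 2; Σd² = 48
ρ = 1 − 6Σd² / [n(n²−1)] = 1 − 6×48 / (7×48) = 1 − 288/336 ≈ 0.1429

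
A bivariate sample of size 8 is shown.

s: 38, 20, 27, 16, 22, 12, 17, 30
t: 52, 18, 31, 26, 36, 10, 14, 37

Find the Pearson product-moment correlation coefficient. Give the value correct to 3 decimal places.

0.910

n = 8, Σs = 182, Σt = 224, Σs² = 4646, Σt² = 7626, Σst = 5849
nΣst − ΣsΣt = 46792 − 40768 = 6024
nΣs² − (Σs)² = 37168 − 33124 = 4044; nΣt² − (Σt)² = 61008 − 50176 = 10832
r = 6024 / √(4044 × 10832) = 6024 / 6618.5050 ≈ 0.910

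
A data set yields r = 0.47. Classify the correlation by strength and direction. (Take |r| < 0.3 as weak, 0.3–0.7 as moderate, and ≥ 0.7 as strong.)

moderate positive

r = 0.47 > 0 so the relationship is positive.
|r| = 0.47, which falls in the moderate range.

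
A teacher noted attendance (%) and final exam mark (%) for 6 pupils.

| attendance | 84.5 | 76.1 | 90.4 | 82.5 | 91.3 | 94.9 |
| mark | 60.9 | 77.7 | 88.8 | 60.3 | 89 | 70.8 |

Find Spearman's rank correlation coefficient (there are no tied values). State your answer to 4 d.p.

Rank attendance: 3, 1, 4, 2, 5, 6
Rank mark: 2, 4, 5, 1, 6, 3
d = rank(attendance) − rank(mark): 1, -3, -1, 1, -1, 3; Σd² = 22
ρ = 1 − 6Σd² / [n(n²−1)] = 1 − 6×22 / (6×35) = 1 − 132/210 ≈ 0.3714

0.3714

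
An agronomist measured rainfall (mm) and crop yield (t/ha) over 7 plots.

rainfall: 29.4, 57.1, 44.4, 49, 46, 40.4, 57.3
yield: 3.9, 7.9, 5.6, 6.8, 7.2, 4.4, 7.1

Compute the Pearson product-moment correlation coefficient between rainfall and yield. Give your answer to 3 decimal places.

0.901

n = 7, Σx = 323.6, Σy = 42.9, Σx² = 15528.58, Σy² = 276.83, Σxy = 2063.38
nΣxy − ΣxΣy = 14443.66 − 13882.44 = 561.22
nΣx² − (Σx)² = 108700.06 − 104716.96 = 3983.1; nΣy² − (Σy)² = 1937.81 − 1840.41 = 97.4
r = 561.22 / √(3983.1 × 97.4) = 561.22 / 622.8595 ≈ 0.901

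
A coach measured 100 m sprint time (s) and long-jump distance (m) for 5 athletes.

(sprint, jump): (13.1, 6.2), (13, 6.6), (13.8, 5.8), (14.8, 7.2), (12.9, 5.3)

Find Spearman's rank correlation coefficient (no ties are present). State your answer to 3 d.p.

0.600

Rank sprint: 3, 2, 4, 5, 1
Rank jump: 3, 4, 2, 5, 1
d = rank(sprint) − rank(jump): 0, -2, 2, 0, 0; Σd² = 8
ρ = 1 − 6Σd² / [n(n²−1)] = 1 − 6×8 / (5×24) = 1 − 48/120 ≈ 0.600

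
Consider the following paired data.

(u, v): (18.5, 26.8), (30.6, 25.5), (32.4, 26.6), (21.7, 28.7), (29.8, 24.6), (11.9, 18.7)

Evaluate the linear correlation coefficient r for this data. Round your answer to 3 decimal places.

n = 6, Σu = 144.9, Σv = 150.9, Σu² = 3828.91, Σv² = 3854.59, Σuv = 3716.34
nΣuv − ΣuΣv = 22298.04 − 21865.41 = 432.63
nΣu² − (Σu)² = 22973.46 − 20996.01 = 1977.45; nΣv² − (Σv)² = 23127.54 − 22770.81 = 356.73
r = 432.63 / √(1977.45 × 356.73) = 432.63 / 839.8903 ≈ 0.515

0.515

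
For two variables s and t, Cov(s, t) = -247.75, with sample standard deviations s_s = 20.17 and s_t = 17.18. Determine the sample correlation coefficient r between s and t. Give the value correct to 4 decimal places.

-0.7150

r = Cov(s,t) / (s_s · s_t) = -247.75 / (20.17 × 17.18)
  = -247.75 / 346.5206 ≈ -0.7150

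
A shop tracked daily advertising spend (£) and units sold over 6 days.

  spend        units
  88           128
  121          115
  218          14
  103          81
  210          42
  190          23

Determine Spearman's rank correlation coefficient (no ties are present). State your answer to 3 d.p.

Rank spend: 1, 3, 6, 2, 5, 4
Rank units: 6, 5, 1, 4, 3, 2
d = rank(spend) − rank(units): -5, -2, 5, -2, 2, 2; Σd² = 66
ρ = 1 − 6Σd² / [n(n²−1)] = 1 − 6×66 / (6×35) = 1 − 396/210 ≈ -0.886

-0.886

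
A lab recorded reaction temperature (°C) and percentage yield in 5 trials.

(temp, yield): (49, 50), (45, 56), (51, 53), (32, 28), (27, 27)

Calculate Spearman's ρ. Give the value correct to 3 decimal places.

Rank temp: 4, 3, 5, 2, 1
Rank yield: 3, 5, 4, 2, 1
d = rank(temp) − rank(yield): 1, -2, 1, 0, 0; Σd² = 6
ρ = 1 − 6Σd² / [n(n²−1)] = 1 − 6×6 / (5×24) = 1 − 36/120 ≈ 0.700

0.700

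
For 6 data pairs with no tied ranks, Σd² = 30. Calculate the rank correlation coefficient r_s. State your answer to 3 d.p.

ρ = 1 − 6Σd² / [n(n²−1)] = 1 − 6×30 / (6×35)
  = 1 − 180/210 = 1 − 0.8571 ≈ 0.143

0.143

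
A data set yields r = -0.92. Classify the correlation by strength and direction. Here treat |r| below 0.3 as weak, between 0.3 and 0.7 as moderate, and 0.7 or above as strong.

strong negative

r = -0.92 < 0 so the relationship is negative.
|r| = 0.92, which falls in the strong range.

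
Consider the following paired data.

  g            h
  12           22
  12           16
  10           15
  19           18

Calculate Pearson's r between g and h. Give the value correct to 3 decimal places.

n = 4, Σg = 53, Σh = 71, Σg² = 749, Σh² = 1289, Σgh = 948
nΣgh − ΣgΣh = 3792 − 3763 = 29
nΣg² − (Σg)² = 2996 − 2809 = 187; nΣh² − (Σh)² = 5156 − 5041 = 115
r = 29 / √(187 × 115) = 29 / 146.6458 ≈ 0.198

0.198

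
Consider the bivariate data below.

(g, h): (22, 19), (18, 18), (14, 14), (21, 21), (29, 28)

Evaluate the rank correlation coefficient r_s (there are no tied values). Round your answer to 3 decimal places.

0.900

Rank g: 4, 2, 1, 3, 5
Rank h: 3, 2, 1, 4, 5
d = rank(g) − rank(h): 1, 0, 0, -1, 0; Σd² = 2
ρ = 1 − 6Σd² / [n(n²−1)] = 1 − 6×2 / (5×24) = 1 − 12/120 ≈ 0.900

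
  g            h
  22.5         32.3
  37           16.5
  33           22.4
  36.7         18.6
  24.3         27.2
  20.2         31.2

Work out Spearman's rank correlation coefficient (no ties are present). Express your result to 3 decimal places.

Rank g: 2, 6, 4, 5, 3, 1
Rank h: 6, 1, 3, 2, 4, 5
d = rank(g) − rank(h): -4, 5, 1, 3, -1, -4; Σd² = 68
ρ = 1 − 6Σd² / [n(n²−1)] = 1 − 6×68 / (6×35) = 1 − 408/210 ≈ -0.943

-0.943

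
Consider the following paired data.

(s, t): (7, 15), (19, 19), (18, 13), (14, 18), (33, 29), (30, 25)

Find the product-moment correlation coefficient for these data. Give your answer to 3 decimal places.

n = 6, Σs = 121, Σt = 119, Σs² = 2919, Σt² = 2545, Σst = 2659
nΣst − ΣsΣt = 15954 − 14399 = 1555
nΣs² − (Σs)² = 17514 − 14641 = 2873; nΣt² − (Σt)² = 15270 − 14161 = 1109
r = 1555 / √(2873 × 1109) = 1555 / 1784.9810 ≈ 0.871

0.871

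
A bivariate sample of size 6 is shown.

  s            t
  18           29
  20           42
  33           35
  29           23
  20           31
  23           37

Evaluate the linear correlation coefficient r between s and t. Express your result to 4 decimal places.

-0.2044

n = 6, Σs = 143, Σt = 197, Σs² = 3583, Σt² = 6689, Σst = 4655
nΣst − ΣsΣt = 27930 − 28171 = -241
nΣs² − (Σs)² = 21498 − 20449 = 1049; nΣt² − (Σt)² = 40134 − 38809 = 1325
r = -241 / √(1049 × 1325) = -241 / 1178.9508 ≈ -0.2044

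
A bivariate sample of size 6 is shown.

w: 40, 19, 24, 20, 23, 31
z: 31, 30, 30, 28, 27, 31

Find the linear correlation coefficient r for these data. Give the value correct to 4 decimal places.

n = 6, Σw = 157, Σz = 177, Σw² = 4427, Σz² = 5235, Σwz = 4672
nΣwz − ΣwΣz = 28032 − 27789 = 243
nΣw² − (Σw)² = 26562 − 24649 = 1913; nΣz² − (Σz)² = 31410 − 31329 = 81
r = 243 / √(1913 × 81) = 243 / 393.6407 ≈ 0.6173

0.6173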